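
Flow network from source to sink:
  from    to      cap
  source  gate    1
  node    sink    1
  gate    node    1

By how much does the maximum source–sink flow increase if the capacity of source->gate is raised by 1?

Original max flow = 1.
Even with extra capacity on source->gate, another cut of capacity 1 remains binding.
New max flow = 1. Increase = 0.

0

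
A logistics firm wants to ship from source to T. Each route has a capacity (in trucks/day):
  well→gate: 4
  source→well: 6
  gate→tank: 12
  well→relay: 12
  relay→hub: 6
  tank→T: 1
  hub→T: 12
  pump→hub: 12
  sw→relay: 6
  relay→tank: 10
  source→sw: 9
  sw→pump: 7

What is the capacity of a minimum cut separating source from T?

Max flow = 13 (via 4 augmenting paths).
In the residual at optimum, the set reachable from source is {gate, hub, pump, relay, source, sw, tank, well}.
Cut edges: hub→T (cap 12), tank→T (cap 1). Sum = 13.

13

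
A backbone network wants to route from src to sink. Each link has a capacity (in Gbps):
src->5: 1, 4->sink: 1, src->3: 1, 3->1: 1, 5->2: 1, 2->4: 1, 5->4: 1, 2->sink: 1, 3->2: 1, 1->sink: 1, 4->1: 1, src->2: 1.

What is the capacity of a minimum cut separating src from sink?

Max flow = 3 (via 3 augmenting paths).
In the residual at optimum, the set reachable from src is {src}.
Cut edges: src->5 (cap 1), src->3 (cap 1), src->2 (cap 1). Sum = 3.

3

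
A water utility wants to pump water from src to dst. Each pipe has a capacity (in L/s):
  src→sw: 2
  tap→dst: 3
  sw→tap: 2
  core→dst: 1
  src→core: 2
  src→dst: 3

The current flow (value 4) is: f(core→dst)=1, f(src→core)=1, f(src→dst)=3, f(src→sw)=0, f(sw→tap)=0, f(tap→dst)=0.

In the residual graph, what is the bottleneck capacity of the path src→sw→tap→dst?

Residual capacities along the path: src→sw: 2, sw→tap: 2, tap→dst: 3.
Minimum is 2.

2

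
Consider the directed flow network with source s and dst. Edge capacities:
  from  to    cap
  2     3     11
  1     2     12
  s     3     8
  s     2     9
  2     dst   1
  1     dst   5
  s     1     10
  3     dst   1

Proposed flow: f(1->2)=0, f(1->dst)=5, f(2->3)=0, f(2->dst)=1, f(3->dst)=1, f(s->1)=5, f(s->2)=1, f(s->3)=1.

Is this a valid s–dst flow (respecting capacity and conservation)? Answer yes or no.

Every edge has 0 ≤ f(e) ≤ cap(e).
At each intermediate node, inflow equals outflow.

Yes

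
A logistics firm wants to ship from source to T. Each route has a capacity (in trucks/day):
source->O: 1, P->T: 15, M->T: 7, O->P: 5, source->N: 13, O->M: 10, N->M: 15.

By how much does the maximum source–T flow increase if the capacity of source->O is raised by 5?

4

Original max flow = 8.
After raising cap(source->O), augmenting paths through that edge carry 4 more units.
New max flow = 12. Increase = 4.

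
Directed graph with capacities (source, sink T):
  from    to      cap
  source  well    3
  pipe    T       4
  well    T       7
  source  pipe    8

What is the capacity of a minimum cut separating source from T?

7

Max flow = 7 (via 2 augmenting paths).
In the residual at optimum, the set reachable from source is {pipe, source}.
Cut edges: source->well (cap 3), pipe->T (cap 4). Sum = 7.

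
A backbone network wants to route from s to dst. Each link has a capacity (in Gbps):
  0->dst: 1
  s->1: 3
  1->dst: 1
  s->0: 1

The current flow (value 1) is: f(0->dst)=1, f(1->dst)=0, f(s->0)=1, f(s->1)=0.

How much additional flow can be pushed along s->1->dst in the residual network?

Residual capacities along the path: s->1: 3, 1->dst: 1.
Minimum is 1.

1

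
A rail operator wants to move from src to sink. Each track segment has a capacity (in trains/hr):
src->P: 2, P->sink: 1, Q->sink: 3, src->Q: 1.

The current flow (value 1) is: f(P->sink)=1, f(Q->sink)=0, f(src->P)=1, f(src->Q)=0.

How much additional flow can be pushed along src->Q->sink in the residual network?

1

Residual capacities along the path: src->Q: 1, Q->sink: 3.
Minimum is 1.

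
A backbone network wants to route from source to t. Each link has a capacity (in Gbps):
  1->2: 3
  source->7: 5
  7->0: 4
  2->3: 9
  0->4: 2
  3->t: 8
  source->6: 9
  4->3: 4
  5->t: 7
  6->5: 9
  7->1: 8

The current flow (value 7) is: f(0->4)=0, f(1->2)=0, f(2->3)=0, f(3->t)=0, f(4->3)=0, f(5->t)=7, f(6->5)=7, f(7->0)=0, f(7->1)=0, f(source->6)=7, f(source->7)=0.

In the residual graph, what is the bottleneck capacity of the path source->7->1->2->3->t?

3

Residual capacities along the path: source->7: 5, 7->1: 8, 1->2: 3, 2->3: 9, 3->t: 8.
Minimum is 3.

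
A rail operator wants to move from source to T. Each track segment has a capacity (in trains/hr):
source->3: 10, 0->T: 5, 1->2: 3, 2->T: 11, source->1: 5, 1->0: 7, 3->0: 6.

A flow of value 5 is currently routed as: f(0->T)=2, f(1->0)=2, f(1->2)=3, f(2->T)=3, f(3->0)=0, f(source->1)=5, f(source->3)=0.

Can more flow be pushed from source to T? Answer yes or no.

Yes

Residual path source->3->0->T has bottleneck 3 > 0.
Pushing 3 along it raises the flow to 8, so the given flow is not maximum.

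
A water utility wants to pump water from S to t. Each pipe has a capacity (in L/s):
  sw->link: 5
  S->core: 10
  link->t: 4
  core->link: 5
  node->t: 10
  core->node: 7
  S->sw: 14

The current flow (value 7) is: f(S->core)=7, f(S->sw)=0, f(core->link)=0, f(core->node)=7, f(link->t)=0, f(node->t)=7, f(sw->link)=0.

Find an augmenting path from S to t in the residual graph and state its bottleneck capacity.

S->core->link->t, bottleneck 3

Residual along S->core->link->t: S->core: 3, core->link: 5, link->t: 4.
Bottleneck = min = 3.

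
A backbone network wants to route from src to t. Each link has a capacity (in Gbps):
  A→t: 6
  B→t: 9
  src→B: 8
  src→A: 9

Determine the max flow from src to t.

Augment src→B→t: bottleneck 8. Total 8.
Augment src→A→t: bottleneck 6. Total 14.
No augmenting path remains in the residual graph.

14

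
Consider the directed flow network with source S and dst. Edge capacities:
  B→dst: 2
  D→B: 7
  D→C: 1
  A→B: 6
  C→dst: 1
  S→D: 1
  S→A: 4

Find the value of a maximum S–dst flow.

Augment S→D→C→dst: bottleneck 1. Total 1.
Augment S→A→B→dst: bottleneck 2. Total 3.
No augmenting path remains in the residual graph.

3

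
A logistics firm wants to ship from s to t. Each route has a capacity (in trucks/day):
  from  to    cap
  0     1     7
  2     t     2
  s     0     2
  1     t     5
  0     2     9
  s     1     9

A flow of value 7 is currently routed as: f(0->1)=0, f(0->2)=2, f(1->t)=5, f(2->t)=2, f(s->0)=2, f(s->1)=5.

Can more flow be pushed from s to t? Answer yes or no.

No

Residual reachable from s: {1, s}; t is not reachable.
Saturated cut: s->0, 1->t with total capacity 7 = current flow value. Flow is maximum.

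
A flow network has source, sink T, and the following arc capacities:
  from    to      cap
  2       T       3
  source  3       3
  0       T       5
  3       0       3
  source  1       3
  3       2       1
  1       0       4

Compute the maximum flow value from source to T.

6

Augment source->3->2->T: bottleneck 1. Total 1.
Augment source->3->0->T: bottleneck 2. Total 3.
Augment source->1->0->T: bottleneck 3. Total 6.
No augmenting path remains in the residual graph.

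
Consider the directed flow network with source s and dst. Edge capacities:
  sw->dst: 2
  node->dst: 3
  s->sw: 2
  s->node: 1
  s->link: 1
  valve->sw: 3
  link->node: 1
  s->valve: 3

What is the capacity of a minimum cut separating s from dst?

Max flow = 4 (via 3 augmenting paths).
In the residual at optimum, the set reachable from s is {s, sw, valve}.
Cut edges: s->link (cap 1), s->node (cap 1), sw->dst (cap 2). Sum = 4.

4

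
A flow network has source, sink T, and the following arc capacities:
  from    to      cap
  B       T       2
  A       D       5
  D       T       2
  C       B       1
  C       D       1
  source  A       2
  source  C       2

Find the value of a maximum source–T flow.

Augment source->C->B->T: bottleneck 1. Total 1.
Augment source->C->D->T: bottleneck 1. Total 2.
Augment source->A->D->T: bottleneck 1. Total 3.
No augmenting path remains in the residual graph.

3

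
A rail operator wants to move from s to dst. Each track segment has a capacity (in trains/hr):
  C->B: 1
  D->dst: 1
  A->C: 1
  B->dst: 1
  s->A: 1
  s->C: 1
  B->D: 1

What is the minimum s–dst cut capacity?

Max flow = 1 (via 1 augmenting path).
In the residual at optimum, the set reachable from s is {A, C, s}.
Cut edges: C->B (cap 1). Sum = 1.

1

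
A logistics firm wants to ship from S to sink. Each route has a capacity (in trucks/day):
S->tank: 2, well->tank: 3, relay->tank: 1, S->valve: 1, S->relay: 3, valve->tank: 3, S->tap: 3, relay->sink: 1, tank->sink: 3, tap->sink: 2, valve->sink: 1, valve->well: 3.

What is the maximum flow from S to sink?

Augment S->valve->sink: bottleneck 1. Total 1.
Augment S->tap->sink: bottleneck 2. Total 3.
Augment S->relay->sink: bottleneck 1. Total 4.
Augment S->tank->sink: bottleneck 2. Total 6.
Augment S->relay->tank->sink: bottleneck 1. Total 7.
No augmenting path remains in the residual graph.

7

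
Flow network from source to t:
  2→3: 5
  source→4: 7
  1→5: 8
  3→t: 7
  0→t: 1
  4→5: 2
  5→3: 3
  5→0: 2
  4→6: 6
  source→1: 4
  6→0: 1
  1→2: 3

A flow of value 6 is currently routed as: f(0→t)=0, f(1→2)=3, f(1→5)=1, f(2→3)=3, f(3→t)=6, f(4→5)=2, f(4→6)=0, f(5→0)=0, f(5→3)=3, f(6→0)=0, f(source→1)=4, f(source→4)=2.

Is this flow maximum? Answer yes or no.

Residual path source→4→6→0→t has bottleneck 1 > 0.
Pushing 1 along it raises the flow to 7, so the given flow is not maximum.

No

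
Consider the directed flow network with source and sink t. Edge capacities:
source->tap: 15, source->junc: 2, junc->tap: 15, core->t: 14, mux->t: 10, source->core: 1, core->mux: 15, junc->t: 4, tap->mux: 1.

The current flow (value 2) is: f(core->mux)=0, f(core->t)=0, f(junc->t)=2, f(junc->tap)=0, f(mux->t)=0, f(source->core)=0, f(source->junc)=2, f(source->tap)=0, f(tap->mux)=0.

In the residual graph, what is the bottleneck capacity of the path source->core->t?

1

Residual capacities along the path: source->core: 1, core->t: 14.
Minimum is 1.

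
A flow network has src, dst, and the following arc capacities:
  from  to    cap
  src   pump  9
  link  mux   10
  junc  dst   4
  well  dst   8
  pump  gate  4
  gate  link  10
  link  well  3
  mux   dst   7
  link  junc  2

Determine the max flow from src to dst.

Augment src->pump->gate->link->junc->dst: bottleneck 2. Total 2.
Augment src->pump->gate->link->well->dst: bottleneck 2. Total 4.
No augmenting path remains in the residual graph.

4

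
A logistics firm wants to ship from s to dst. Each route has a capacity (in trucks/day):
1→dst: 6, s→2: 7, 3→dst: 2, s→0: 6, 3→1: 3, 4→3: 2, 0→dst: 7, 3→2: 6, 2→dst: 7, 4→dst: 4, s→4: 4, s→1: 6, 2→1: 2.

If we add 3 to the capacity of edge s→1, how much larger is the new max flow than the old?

0

Original max flow = 23.
Even with extra capacity on s→1, another cut of capacity 23 remains binding.
New max flow = 23. Increase = 0.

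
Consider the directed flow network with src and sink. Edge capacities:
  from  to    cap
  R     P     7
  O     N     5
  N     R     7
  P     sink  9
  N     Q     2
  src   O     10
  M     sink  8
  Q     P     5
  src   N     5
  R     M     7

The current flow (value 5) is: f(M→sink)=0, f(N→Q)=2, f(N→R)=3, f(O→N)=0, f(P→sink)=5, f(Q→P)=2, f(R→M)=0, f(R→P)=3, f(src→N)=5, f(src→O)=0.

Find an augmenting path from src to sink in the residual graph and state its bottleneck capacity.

Residual along src→O→N→R→P→sink: src→O: 10, O→N: 5, N→R: 4, R→P: 4, P→sink: 4.
Bottleneck = min = 4.

src→O→N→R→P→sink, bottleneck 4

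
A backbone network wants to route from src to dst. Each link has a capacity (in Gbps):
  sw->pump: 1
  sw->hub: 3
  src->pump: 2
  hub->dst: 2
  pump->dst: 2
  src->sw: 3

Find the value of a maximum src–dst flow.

Augment src->pump->dst: bottleneck 2. Total 2.
Augment src->sw->hub->dst: bottleneck 2. Total 4.
No augmenting path remains in the residual graph.

4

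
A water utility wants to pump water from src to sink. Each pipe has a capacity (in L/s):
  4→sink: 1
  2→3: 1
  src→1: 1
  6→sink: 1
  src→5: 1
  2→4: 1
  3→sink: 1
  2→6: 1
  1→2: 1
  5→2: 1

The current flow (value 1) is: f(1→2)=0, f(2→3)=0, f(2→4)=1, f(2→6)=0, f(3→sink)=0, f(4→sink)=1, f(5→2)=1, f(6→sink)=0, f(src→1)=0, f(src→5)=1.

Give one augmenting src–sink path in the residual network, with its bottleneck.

src→1→2→3→sink, bottleneck 1

Residual along src→1→2→3→sink: src→1: 1, 1→2: 1, 2→3: 1, 3→sink: 1.
Bottleneck = min = 1.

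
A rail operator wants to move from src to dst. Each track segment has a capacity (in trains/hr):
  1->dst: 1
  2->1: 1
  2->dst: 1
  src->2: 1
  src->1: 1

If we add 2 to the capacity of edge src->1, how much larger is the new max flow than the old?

0

Original max flow = 2.
Even with extra capacity on src->1, another cut of capacity 2 remains binding.
New max flow = 2. Increase = 0.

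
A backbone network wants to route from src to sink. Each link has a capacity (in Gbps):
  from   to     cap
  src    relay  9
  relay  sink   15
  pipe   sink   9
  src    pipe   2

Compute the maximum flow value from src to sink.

Augment src->pipe->sink: bottleneck 2. Total 2.
Augment src->relay->sink: bottleneck 9. Total 11.
No augmenting path remains in the residual graph.

11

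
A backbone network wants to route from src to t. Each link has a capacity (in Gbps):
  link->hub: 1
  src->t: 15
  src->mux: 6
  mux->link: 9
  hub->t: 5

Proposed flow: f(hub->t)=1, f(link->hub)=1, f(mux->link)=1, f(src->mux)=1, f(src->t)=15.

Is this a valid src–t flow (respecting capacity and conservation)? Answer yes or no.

Yes

Every edge has 0 ≤ f(e) ≤ cap(e).
At each intermediate node, inflow equals outflow.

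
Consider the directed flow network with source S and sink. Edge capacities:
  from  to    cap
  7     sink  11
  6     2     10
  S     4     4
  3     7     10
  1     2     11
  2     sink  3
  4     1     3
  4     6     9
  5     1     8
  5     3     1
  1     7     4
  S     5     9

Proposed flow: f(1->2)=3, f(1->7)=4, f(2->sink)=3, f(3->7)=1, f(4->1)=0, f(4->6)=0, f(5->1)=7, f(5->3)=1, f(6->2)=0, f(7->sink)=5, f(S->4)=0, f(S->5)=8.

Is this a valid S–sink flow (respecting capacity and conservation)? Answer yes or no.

Every edge has 0 ≤ f(e) ≤ cap(e).
At each intermediate node, inflow equals outflow.

Yes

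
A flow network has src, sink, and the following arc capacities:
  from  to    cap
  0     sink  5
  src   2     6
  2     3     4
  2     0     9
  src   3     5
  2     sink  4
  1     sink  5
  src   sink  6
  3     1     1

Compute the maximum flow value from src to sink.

Augment src->sink: bottleneck 6. Total 6.
Augment src->2->sink: bottleneck 4. Total 10.
Augment src->2->0->sink: bottleneck 2. Total 12.
Augment src->3->1->sink: bottleneck 1. Total 13.
No augmenting path remains in the residual graph.

13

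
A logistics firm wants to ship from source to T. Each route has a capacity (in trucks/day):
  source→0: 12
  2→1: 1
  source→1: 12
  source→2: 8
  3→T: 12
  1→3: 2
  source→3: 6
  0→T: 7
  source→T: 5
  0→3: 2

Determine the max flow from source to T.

22

Augment source→T: bottleneck 5. Total 5.
Augment source→0→T: bottleneck 7. Total 12.
Augment source→3→T: bottleneck 6. Total 18.
Augment source→1→3→T: bottleneck 2. Total 20.
Augment source→0→3→T: bottleneck 2. Total 22.
No augmenting path remains in the residual graph.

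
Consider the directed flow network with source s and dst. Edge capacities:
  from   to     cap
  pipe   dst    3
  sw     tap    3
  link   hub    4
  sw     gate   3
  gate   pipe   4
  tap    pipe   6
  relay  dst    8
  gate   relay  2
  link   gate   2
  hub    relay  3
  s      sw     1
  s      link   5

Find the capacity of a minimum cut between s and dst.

6

Max flow = 6 (via 3 augmenting paths).
In the residual at optimum, the set reachable from s is {s}.
Cut edges: s->sw (cap 1), s->link (cap 5). Sum = 6.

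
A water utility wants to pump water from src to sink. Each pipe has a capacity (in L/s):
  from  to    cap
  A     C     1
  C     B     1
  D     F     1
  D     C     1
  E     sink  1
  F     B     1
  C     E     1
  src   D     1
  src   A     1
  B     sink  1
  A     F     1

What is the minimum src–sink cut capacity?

2

Max flow = 2 (via 2 augmenting paths).
In the residual at optimum, the set reachable from src is {src}.
Cut edges: src->A (cap 1), src->D (cap 1). Sum = 2.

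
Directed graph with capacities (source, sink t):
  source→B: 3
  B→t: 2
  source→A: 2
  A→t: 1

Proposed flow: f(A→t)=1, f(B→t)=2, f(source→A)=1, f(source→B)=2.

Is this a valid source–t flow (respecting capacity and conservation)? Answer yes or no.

Every edge has 0 ≤ f(e) ≤ cap(e).
At each intermediate node, inflow equals outflow.

Yes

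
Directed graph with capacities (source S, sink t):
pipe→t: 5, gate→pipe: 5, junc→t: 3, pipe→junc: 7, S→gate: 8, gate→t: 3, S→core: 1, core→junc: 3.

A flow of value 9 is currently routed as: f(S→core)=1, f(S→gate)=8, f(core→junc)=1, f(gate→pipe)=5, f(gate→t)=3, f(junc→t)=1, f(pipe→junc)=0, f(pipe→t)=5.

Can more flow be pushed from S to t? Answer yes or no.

No

Residual reachable from S: {S}; t is not reachable.
Saturated cut: S→core, S→gate with total capacity 9 = current flow value. Flow is maximum.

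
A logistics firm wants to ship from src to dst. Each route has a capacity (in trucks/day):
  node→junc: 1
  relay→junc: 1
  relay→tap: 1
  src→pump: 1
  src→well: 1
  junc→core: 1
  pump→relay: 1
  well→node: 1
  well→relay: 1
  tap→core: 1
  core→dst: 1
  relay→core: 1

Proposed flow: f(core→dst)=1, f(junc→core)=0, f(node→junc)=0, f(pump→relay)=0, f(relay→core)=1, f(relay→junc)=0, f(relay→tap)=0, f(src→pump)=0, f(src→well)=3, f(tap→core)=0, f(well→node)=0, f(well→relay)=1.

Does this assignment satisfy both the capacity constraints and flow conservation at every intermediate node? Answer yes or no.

No

Capacity violated on src→well: flow 3 > capacity 1.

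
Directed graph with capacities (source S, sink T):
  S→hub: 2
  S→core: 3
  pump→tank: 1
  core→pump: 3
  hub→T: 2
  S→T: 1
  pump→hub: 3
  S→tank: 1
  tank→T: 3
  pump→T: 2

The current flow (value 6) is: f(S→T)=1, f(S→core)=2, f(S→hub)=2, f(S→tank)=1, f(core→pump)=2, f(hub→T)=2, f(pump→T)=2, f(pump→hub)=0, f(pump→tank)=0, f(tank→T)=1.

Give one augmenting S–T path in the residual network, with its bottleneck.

Residual along S→core→pump→tank→T: S→core: 1, core→pump: 1, pump→tank: 1, tank→T: 2.
Bottleneck = min = 1.

S→core→pump→tank→T, bottleneck 1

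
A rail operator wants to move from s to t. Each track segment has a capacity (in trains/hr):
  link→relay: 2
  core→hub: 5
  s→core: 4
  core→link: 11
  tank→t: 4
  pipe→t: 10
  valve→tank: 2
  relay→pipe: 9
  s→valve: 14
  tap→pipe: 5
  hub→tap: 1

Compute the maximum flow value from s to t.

Augment s→valve→tank→t: bottleneck 2. Total 2.
Augment s→core→link→relay→pipe→t: bottleneck 2. Total 4.
Augment s→core→hub→tap→pipe→t: bottleneck 1. Total 5.
No augmenting path remains in the residual graph.

5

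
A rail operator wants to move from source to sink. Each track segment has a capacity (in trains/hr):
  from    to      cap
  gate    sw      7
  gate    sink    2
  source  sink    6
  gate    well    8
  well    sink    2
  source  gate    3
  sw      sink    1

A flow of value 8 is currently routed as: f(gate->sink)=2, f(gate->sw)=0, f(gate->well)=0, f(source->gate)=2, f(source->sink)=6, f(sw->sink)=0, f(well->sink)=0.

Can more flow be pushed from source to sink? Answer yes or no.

Yes

Residual path source->gate->sw->sink has bottleneck 1 > 0.
Pushing 1 along it raises the flow to 9, so the given flow is not maximum.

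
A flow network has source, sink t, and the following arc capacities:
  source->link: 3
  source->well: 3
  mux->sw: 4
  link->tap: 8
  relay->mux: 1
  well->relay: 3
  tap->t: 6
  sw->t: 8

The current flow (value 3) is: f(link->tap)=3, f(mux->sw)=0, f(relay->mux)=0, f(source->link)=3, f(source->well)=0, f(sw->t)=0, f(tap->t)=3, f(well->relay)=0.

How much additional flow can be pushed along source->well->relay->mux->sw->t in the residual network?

Residual capacities along the path: source->well: 3, well->relay: 3, relay->mux: 1, mux->sw: 4, sw->t: 8.
Minimum is 1.

1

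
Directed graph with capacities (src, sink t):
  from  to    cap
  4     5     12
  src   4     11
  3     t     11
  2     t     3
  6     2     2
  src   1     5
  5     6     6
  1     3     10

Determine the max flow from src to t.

7

Augment src->1->3->t: bottleneck 5. Total 5.
Augment src->4->5->6->2->t: bottleneck 2. Total 7.
No augmenting path remains in the residual graph.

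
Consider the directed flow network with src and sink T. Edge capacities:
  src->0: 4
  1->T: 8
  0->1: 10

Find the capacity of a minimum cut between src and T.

4

Max flow = 4 (via 1 augmenting path).
In the residual at optimum, the set reachable from src is {src}.
Cut edges: src->0 (cap 4). Sum = 4.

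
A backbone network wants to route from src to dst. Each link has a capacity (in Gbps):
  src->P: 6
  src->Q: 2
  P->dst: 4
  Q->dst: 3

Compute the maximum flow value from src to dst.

Augment src->Q->dst: bottleneck 2. Total 2.
Augment src->P->dst: bottleneck 4. Total 6.
No augmenting path remains in the residual graph.

6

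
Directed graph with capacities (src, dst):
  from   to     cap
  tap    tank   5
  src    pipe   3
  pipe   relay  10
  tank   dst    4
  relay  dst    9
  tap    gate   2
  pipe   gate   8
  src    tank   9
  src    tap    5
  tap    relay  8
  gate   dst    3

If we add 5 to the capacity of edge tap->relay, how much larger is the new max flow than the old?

0

Original max flow = 12.
Edge tap->relay does not cross the min cut (source side {src, tank}), so extra capacity there cannot help.
New max flow = 12. Increase = 0.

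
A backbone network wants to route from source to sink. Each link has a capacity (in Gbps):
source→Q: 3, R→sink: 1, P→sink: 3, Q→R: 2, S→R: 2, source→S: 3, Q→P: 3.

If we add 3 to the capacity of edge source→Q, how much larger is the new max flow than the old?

0

Original max flow = 4.
Even with extra capacity on source→Q, another cut of capacity 4 remains binding.
New max flow = 4. Increase = 0.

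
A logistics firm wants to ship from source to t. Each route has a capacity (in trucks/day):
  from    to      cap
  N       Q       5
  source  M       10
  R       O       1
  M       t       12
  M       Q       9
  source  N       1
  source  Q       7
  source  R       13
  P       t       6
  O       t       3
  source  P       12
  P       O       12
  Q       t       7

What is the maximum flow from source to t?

26

Augment source->P->t: bottleneck 6. Total 6.
Augment source->M->t: bottleneck 10. Total 16.
Augment source->Q->t: bottleneck 7. Total 23.
Augment source->R->O->t: bottleneck 1. Total 24.
Augment source->P->O->t: bottleneck 2. Total 26.
No augmenting path remains in the residual graph.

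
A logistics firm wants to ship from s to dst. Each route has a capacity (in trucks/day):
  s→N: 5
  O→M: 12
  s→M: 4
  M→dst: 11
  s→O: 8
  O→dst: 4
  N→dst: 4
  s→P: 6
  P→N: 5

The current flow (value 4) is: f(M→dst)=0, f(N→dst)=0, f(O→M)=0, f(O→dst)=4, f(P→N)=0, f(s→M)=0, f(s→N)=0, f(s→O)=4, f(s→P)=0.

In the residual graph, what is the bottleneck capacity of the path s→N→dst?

Residual capacities along the path: s→N: 5, N→dst: 4.
Minimum is 4.

4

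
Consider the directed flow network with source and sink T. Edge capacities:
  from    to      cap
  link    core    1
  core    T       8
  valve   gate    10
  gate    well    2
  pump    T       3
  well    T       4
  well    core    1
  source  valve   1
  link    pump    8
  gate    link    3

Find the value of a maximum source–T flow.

Augment source->valve->gate->well->T: bottleneck 1. Total 1.
No augmenting path remains in the residual graph.

1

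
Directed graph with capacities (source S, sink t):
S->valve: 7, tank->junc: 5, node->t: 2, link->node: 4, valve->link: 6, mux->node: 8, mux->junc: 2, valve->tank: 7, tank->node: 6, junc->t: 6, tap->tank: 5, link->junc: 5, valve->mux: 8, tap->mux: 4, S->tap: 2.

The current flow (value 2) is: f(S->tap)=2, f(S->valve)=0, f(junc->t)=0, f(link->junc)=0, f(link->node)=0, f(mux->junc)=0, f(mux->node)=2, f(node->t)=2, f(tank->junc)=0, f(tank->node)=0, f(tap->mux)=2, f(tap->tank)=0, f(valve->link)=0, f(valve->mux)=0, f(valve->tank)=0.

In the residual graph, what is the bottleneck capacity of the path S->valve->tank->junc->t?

Residual capacities along the path: S->valve: 7, valve->tank: 7, tank->junc: 5, junc->t: 6.
Minimum is 5.

5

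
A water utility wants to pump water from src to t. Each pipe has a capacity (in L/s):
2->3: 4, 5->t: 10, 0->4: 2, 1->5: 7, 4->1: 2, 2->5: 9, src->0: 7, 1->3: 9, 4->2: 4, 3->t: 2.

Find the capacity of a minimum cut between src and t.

2

Max flow = 2 (via 1 augmenting path).
In the residual at optimum, the set reachable from src is {0, src}.
Cut edges: 0->4 (cap 2). Sum = 2.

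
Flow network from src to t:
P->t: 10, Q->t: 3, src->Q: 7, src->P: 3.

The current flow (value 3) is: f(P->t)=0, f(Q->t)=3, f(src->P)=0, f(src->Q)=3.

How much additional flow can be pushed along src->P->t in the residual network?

Residual capacities along the path: src->P: 3, P->t: 10.
Minimum is 3.

3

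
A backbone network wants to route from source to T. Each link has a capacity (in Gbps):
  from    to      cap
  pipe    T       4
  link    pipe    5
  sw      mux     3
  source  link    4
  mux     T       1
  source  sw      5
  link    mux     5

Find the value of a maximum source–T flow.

5

Augment source→link→pipe→T: bottleneck 4. Total 4.
Augment source→sw→mux→T: bottleneck 1. Total 5.
No augmenting path remains in the residual graph.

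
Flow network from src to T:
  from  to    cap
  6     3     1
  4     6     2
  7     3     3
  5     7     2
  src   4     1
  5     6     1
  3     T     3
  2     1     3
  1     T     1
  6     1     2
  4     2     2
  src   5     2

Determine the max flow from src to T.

3

Augment src->4->2->1->T: bottleneck 1. Total 1.
Augment src->5->6->3->T: bottleneck 1. Total 2.
Augment src->5->7->3->T: bottleneck 1. Total 3.
No augmenting path remains in the residual graph.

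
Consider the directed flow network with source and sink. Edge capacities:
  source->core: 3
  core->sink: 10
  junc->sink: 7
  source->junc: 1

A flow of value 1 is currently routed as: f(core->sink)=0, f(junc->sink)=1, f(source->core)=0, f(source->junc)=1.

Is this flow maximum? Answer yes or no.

No

Residual path source->core->sink has bottleneck 3 > 0.
Pushing 3 along it raises the flow to 4, so the given flow is not maximum.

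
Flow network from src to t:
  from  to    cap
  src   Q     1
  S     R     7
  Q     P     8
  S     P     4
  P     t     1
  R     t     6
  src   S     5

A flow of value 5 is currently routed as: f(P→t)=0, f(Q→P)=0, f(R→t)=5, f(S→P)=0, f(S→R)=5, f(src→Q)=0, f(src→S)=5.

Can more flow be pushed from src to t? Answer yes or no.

Residual path src→Q→P→t has bottleneck 1 > 0.
Pushing 1 along it raises the flow to 6, so the given flow is not maximum.

Yes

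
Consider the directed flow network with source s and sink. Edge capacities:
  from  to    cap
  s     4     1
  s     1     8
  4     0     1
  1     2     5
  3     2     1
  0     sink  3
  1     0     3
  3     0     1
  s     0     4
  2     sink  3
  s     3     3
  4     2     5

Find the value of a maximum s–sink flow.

6

Augment s->0->sink: bottleneck 3. Total 3.
Augment s->1->2->sink: bottleneck 3. Total 6.
No augmenting path remains in the residual graph.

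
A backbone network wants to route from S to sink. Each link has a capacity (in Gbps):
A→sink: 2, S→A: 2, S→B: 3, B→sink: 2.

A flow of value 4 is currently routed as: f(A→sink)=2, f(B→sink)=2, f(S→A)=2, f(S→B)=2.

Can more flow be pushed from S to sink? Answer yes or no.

Residual reachable from S: {B, S}; sink is not reachable.
Saturated cut: S→A, B→sink with total capacity 4 = current flow value. Flow is maximum.

No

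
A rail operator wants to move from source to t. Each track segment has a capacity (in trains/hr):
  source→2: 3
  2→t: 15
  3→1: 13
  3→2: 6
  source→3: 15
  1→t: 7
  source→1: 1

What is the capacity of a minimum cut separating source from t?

16

Max flow = 16 (via 4 augmenting paths).
In the residual at optimum, the set reachable from source is {1, 3, source}.
Cut edges: source→2 (cap 3), 3→2 (cap 6), 1→t (cap 7). Sum = 16.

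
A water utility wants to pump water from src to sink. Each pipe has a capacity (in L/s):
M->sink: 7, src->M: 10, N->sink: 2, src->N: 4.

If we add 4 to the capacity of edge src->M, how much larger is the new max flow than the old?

Original max flow = 9.
Edge src->M does not cross the min cut (source side {M, N, src}), so extra capacity there cannot help.
New max flow = 9. Increase = 0.

0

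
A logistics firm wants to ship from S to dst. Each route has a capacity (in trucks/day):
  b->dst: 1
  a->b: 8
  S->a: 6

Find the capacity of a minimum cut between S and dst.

Max flow = 1 (via 1 augmenting path).
In the residual at optimum, the set reachable from S is {S, a, b}.
Cut edges: b->dst (cap 1). Sum = 1.

1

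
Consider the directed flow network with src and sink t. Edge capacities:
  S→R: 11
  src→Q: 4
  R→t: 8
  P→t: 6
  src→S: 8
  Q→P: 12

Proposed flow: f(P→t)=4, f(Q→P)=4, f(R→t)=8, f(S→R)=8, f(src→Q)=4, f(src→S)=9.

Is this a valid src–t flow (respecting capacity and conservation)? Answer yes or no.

Capacity violated on src→S: flow 9 > capacity 8.

No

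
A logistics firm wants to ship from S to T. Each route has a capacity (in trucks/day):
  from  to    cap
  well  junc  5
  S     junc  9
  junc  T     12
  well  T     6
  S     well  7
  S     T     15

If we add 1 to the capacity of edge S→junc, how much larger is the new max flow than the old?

Original max flow = 31.
After raising cap(S→junc), augmenting paths through that edge carry 1 more unit.
New max flow = 32. Increase = 1.

1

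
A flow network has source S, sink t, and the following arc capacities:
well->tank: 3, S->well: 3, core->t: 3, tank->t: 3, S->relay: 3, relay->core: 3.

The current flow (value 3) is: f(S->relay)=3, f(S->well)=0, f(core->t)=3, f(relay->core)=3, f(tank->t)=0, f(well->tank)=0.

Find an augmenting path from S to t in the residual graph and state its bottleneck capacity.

Residual along S->well->tank->t: S->well: 3, well->tank: 3, tank->t: 3.
Bottleneck = min = 3.

S->well->tank->t, bottleneck 3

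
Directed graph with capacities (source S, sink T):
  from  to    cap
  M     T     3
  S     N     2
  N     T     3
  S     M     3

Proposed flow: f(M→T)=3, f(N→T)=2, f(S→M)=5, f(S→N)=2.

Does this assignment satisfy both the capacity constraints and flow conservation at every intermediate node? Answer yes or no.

No

Capacity violated on S→M: flow 5 > capacity 3.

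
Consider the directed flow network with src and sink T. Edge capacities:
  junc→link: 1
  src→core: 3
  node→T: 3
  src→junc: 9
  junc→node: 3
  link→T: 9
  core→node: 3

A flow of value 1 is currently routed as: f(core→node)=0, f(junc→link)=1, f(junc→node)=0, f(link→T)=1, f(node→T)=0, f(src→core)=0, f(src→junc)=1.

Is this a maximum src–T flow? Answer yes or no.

Residual path src→junc→node→T has bottleneck 3 > 0.
Pushing 3 along it raises the flow to 4, so the given flow is not maximum.

No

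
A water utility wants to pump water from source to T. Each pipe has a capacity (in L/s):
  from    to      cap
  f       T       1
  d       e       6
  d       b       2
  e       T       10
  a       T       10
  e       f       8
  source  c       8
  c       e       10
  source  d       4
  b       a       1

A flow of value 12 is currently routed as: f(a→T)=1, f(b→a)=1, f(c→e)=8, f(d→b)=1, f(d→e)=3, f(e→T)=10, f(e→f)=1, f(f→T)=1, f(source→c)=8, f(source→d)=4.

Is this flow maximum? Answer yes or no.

Residual reachable from source: {source}; T is not reachable.
Saturated cut: source→d, source→c with total capacity 12 = current flow value. Flow is maximum.

Yes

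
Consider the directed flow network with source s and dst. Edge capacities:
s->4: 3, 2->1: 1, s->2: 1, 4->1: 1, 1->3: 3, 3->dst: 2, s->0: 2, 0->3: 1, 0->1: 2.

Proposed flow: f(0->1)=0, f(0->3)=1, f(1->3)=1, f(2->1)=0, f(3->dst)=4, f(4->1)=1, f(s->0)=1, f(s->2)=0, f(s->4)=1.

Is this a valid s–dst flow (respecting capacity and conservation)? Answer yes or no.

No

Capacity violated on 3->dst: flow 4 > capacity 2.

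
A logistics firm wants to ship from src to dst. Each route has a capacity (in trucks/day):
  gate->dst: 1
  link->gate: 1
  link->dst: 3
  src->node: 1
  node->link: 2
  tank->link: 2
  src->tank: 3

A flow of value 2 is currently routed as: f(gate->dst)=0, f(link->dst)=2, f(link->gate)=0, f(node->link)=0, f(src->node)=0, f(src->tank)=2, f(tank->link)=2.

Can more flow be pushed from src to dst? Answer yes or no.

Residual path src->node->link->dst has bottleneck 1 > 0.
Pushing 1 along it raises the flow to 3, so the given flow is not maximum.

Yes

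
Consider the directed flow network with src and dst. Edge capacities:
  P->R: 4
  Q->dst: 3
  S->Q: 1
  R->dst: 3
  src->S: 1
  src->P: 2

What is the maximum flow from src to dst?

Augment src->S->Q->dst: bottleneck 1. Total 1.
Augment src->P->R->dst: bottleneck 2. Total 3.
No augmenting path remains in the residual graph.

3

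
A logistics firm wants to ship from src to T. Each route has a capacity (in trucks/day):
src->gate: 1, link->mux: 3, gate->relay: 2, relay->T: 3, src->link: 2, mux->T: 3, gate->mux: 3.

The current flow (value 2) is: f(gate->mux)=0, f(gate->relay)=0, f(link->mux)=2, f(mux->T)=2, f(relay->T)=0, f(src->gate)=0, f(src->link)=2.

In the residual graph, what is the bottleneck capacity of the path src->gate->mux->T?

1

Residual capacities along the path: src->gate: 1, gate->mux: 3, mux->T: 1.
Minimum is 1.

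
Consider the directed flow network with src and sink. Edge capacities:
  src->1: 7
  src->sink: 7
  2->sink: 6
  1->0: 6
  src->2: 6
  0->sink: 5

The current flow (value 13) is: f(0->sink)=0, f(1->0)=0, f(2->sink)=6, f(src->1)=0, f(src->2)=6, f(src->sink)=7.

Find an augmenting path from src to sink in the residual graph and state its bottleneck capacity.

Residual along src->1->0->sink: src->1: 7, 1->0: 6, 0->sink: 5.
Bottleneck = min = 5.

src->1->0->sink, bottleneck 5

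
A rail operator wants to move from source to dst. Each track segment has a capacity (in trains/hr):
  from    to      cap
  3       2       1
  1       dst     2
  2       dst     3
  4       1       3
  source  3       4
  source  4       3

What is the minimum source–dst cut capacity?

Max flow = 3 (via 2 augmenting paths).
In the residual at optimum, the set reachable from source is {1, 3, 4, source}.
Cut edges: 3→2 (cap 1), 1→dst (cap 2). Sum = 3.

3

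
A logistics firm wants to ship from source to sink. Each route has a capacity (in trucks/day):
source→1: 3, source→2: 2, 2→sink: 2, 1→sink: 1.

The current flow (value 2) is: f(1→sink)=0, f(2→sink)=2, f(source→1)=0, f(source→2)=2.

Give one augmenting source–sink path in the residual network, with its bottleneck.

Residual along source→1→sink: source→1: 3, 1→sink: 1.
Bottleneck = min = 1.

source→1→sink, bottleneck 1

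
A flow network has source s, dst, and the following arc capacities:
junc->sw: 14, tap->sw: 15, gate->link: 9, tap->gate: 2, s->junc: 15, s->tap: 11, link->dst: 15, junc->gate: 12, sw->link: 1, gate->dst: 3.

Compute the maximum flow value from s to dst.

Augment s->tap->gate->dst: bottleneck 2. Total 2.
Augment s->junc->gate->dst: bottleneck 1. Total 3.
Augment s->tap->sw->link->dst: bottleneck 1. Total 4.
Augment s->junc->gate->link->dst: bottleneck 9. Total 13.
No augmenting path remains in the residual graph.

13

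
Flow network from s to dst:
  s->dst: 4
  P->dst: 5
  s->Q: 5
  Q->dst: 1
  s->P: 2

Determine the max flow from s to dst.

7

Augment s->dst: bottleneck 4. Total 4.
Augment s->P->dst: bottleneck 2. Total 6.
Augment s->Q->dst: bottleneck 1. Total 7.
No augmenting path remains in the residual graph.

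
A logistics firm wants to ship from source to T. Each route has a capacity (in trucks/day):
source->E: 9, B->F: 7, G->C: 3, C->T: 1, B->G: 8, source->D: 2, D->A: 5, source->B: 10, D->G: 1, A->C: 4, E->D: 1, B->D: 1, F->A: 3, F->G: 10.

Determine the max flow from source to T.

1

Augment source->B->G->C->T: bottleneck 1. Total 1.
No augmenting path remains in the residual graph.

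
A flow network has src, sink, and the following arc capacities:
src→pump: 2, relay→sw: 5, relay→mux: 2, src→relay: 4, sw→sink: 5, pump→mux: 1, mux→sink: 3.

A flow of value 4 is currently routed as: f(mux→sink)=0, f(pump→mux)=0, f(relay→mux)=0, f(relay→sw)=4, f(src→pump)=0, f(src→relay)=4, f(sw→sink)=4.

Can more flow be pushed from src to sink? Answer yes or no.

Yes

Residual path src→pump→mux→sink has bottleneck 1 > 0.
Pushing 1 along it raises the flow to 5, so the given flow is not maximum.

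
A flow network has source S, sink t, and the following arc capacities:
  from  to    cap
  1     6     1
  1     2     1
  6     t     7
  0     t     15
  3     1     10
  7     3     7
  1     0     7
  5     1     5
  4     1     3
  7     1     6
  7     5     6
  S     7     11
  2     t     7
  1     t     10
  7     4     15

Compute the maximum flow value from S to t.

11

Augment S→7→1→t: bottleneck 6. Total 6.
Augment S→7→5→1→t: bottleneck 4. Total 10.
Augment S→7→5→1→2→t: bottleneck 1. Total 11.
No augmenting path remains in the residual graph.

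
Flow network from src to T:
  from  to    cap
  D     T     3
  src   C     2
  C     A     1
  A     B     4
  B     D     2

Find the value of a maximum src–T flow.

1

Augment src→C→A→B→D→T: bottleneck 1. Total 1.
No augmenting path remains in the residual graph.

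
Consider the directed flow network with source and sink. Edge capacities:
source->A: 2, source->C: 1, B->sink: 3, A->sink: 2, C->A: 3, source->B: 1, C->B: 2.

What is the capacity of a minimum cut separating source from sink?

Max flow = 4 (via 3 augmenting paths).
In the residual at optimum, the set reachable from source is {source}.
Cut edges: source->C (cap 1), source->A (cap 2), source->B (cap 1). Sum = 4.

4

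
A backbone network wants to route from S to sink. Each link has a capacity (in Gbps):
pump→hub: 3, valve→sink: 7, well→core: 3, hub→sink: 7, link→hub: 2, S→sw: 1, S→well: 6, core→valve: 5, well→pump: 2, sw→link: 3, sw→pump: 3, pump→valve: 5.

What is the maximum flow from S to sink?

Augment S→sw→link→hub→sink: bottleneck 1. Total 1.
Augment S→well→pump→hub→sink: bottleneck 2. Total 3.
Augment S→well→core→valve→sink: bottleneck 3. Total 6.
No augmenting path remains in the residual graph.

6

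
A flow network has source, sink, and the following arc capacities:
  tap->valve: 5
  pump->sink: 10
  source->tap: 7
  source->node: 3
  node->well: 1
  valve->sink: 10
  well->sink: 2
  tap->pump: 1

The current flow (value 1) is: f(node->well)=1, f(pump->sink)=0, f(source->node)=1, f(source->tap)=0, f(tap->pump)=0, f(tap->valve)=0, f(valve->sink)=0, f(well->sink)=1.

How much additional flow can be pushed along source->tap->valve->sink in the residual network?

Residual capacities along the path: source->tap: 7, tap->valve: 5, valve->sink: 10.
Minimum is 5.

5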